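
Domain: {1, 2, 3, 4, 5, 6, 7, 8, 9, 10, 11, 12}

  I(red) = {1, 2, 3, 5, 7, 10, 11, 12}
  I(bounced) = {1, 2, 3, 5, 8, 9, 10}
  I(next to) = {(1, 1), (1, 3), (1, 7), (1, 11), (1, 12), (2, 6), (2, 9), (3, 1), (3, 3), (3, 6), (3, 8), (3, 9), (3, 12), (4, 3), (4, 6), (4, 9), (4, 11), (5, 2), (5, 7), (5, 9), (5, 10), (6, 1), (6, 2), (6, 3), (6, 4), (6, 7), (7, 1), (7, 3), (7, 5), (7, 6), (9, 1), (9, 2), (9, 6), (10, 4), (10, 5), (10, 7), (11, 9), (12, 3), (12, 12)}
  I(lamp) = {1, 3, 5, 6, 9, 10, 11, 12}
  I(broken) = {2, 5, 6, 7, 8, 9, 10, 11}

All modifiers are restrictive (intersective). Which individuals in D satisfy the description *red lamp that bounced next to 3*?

⟦that bounced⟧ = ⟦bounced⟧ = {1, 2, 3, 5, 8, 9, 10}
⟦next to 3⟧ = {x : ⟨x, 3⟩ ∈ ⟦next to⟧} = {1, 3, 4, 6, 7, 12}
⟦lamp⟧ = {1, 3, 5, 6, 9, 10, 11, 12}
… ∩ ⟦that bounced⟧ = {1, 3, 5, 6, 9, 10, 11, 12} ∩ {1, 2, 3, 5, 8, 9, 10} = {1, 3, 5, 9, 10}
… ∩ ⟦next to 3⟧ = {1, 3, 5, 9, 10} ∩ {1, 3, 4, 6, 7, 12} = {1, 3}
… ∩ ⟦red⟧ = {1, 3} ∩ {1, 2, 3, 5, 7, 10, 11, 12} = {1, 3}
So ⟦red lamp that bounced next to 3⟧ = {1, 3}.

{1, 3}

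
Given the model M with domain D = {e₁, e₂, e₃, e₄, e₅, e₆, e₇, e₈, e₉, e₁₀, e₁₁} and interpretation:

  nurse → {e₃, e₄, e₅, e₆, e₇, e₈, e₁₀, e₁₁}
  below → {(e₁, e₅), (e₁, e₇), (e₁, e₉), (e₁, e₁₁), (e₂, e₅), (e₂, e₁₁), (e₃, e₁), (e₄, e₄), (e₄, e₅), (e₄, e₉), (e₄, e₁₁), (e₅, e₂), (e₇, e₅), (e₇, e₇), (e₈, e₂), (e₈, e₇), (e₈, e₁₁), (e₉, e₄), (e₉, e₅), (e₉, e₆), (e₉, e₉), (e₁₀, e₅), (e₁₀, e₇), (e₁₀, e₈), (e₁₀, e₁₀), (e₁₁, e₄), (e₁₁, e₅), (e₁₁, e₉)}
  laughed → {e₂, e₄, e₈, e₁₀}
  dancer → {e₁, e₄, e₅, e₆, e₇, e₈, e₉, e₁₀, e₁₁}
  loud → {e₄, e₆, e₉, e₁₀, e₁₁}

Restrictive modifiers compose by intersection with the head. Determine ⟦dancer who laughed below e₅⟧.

⟦who laughed⟧ = ⟦laughed⟧ = {e₂, e₄, e₈, e₁₀}
⟦below e₅⟧ = {x : ⟨x, e₅⟩ ∈ ⟦below⟧} = {e₁, e₂, e₄, e₇, e₉, e₁₀, e₁₁}
⟦dancer⟧ = {e₁, e₄, e₅, e₆, e₇, e₈, e₉, e₁₀, e₁₁}
… ∩ ⟦who laughed⟧ = {e₁, e₄, e₅, e₆, e₇, e₈, e₉, e₁₀, e₁₁} ∩ {e₂, e₄, e₈, e₁₀} = {e₄, e₈, e₁₀}
… ∩ ⟦below e₅⟧ = {e₄, e₈, e₁₀} ∩ {e₁, e₂, e₄, e₇, e₉, e₁₀, e₁₁} = {e₄, e₁₀}
So ⟦dancer who laughed below e₅⟧ = {e₄, e₁₀}.

{e₄, e₁₀}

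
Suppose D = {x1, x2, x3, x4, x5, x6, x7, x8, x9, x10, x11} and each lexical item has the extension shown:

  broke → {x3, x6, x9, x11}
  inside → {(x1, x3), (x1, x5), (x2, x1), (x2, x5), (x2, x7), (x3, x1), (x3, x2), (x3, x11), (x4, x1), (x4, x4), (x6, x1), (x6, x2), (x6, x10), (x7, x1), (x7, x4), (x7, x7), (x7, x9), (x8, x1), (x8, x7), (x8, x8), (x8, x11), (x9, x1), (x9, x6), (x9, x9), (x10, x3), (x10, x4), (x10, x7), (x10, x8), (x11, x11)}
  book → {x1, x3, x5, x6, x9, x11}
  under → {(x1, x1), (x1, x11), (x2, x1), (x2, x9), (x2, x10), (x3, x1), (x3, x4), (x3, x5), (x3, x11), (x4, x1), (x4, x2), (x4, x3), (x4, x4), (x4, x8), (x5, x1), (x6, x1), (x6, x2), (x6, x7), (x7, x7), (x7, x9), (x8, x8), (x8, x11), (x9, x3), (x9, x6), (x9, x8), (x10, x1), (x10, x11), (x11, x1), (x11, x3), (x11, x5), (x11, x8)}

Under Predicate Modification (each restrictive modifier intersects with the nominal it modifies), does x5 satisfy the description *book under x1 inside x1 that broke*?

⟦under x1⟧ = {x : ⟨x, x1⟩ ∈ ⟦under⟧} = {x1, x2, x3, x4, x5, x6, x10, x11}
⟦inside x1⟧ = {x : ⟨x, x1⟩ ∈ ⟦inside⟧} = {x2, x3, x4, x6, x7, x8, x9}
⟦that broke⟧ = ⟦broke⟧ = {x3, x6, x9, x11}
⟦book⟧ = {x1, x3, x5, x6, x9, x11}
… ∩ ⟦under x1⟧ = {x1, x3, x5, x6, x9, x11} ∩ {x1, x2, x3, x4, x5, x6, x10, x11} = {x1, x3, x5, x6, x11}
… ∩ ⟦inside x1⟧ = {x1, x3, x5, x6, x11} ∩ {x2, x3, x4, x6, x7, x8, x9} = {x3, x6}
… ∩ ⟦that broke⟧ = {x3, x6} ∩ {x3, x6, x9, x11} = {x3, x6}
⟦book under x1 inside x1 that broke⟧ = {x3, x6}; x5 ∉ this set.

no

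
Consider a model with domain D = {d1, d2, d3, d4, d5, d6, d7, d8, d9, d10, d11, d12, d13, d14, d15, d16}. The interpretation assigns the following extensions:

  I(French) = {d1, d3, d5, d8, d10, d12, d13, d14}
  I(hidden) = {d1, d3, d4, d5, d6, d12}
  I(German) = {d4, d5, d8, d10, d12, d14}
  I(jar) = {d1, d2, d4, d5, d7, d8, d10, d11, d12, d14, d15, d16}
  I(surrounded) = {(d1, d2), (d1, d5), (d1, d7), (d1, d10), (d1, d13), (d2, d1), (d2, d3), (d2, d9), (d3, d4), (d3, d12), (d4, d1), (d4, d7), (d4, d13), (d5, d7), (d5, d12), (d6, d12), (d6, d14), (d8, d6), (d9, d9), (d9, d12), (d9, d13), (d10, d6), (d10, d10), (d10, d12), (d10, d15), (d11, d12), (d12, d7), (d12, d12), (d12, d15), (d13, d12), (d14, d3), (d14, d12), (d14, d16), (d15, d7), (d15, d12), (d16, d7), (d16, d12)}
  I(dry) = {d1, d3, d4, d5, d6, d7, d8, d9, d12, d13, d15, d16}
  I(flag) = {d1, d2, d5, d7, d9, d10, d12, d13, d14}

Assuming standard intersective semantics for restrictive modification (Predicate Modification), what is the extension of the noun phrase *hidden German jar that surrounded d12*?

{d5, d12}

⟦that surrounded d12⟧ = {x : ⟨x, d12⟩ ∈ ⟦surrounded⟧} = {d3, d5, d6, d9, d10, d11, d12, d13, d14, d15, d16}
⟦jar⟧ = {d1, d2, d4, d5, d7, d8, d10, d11, d12, d14, d15, d16}
… ∩ ⟦that surrounded d12⟧ = {d1, d2, d4, d5, d7, d8, d10, d11, d12, d14, d15, d16} ∩ {d3, d5, d6, d9, d10, d11, d12, d13, d14, d15, d16} = {d5, d10, d11, d12, d14, d15, d16}
… ∩ ⟦hidden⟧ = {d5, d10, d11, d12, d14, d15, d16} ∩ {d1, d3, d4, d5, d6, d12} = {d5, d12}
… ∩ ⟦German⟧ = {d5, d12} ∩ {d4, d5, d8, d10, d12, d14} = {d5, d12}
So ⟦hidden German jar that surrounded d12⟧ = {d5, d12}.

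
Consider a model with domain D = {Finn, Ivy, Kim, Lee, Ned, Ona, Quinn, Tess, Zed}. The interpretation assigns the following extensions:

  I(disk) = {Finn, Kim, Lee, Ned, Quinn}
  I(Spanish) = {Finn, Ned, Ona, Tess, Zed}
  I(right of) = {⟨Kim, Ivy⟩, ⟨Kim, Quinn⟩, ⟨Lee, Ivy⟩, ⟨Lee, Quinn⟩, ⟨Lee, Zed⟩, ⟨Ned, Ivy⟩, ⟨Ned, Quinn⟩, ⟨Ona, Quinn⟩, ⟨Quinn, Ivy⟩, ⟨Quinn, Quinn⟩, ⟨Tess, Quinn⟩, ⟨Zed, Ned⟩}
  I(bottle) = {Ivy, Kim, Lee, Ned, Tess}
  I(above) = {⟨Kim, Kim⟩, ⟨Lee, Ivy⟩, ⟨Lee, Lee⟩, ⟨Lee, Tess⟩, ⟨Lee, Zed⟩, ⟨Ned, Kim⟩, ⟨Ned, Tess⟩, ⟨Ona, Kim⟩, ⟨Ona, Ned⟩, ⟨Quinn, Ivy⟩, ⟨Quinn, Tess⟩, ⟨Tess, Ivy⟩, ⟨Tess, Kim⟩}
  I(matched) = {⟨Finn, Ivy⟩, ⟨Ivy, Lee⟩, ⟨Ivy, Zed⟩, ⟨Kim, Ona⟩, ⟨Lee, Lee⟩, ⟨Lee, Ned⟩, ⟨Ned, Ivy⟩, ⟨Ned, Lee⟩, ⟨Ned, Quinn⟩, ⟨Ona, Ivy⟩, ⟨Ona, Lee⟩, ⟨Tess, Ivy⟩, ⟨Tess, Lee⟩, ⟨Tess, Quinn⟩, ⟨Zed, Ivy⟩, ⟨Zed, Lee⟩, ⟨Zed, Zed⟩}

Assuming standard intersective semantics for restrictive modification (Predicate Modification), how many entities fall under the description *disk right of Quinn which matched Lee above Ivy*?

1

⟦right of Quinn⟧ = {x : ⟨x, Quinn⟩ ∈ ⟦right of⟧} = {Kim, Lee, Ned, Ona, Quinn, Tess}
⟦which matched Lee⟧ = {x : ⟨x, Lee⟩ ∈ ⟦matched⟧} = {Ivy, Lee, Ned, Ona, Tess, Zed}
⟦above Ivy⟧ = {x : ⟨x, Ivy⟩ ∈ ⟦above⟧} = {Lee, Quinn, Tess}
⟦disk⟧ = {Finn, Kim, Lee, Ned, Quinn}
… ∩ ⟦right of Quinn⟧ = {Finn, Kim, Lee, Ned, Quinn} ∩ {Kim, Lee, Ned, Ona, Quinn, Tess} = {Kim, Lee, Ned, Quinn}
… ∩ ⟦which matched Lee⟧ = {Kim, Lee, Ned, Quinn} ∩ {Ivy, Lee, Ned, Ona, Tess, Zed} = {Lee, Ned}
… ∩ ⟦above Ivy⟧ = {Lee, Ned} ∩ {Lee, Quinn, Tess} = {Lee}
⟦disk right of Quinn which matched Lee above Ivy⟧ = {Lee}, so the cardinality is 1.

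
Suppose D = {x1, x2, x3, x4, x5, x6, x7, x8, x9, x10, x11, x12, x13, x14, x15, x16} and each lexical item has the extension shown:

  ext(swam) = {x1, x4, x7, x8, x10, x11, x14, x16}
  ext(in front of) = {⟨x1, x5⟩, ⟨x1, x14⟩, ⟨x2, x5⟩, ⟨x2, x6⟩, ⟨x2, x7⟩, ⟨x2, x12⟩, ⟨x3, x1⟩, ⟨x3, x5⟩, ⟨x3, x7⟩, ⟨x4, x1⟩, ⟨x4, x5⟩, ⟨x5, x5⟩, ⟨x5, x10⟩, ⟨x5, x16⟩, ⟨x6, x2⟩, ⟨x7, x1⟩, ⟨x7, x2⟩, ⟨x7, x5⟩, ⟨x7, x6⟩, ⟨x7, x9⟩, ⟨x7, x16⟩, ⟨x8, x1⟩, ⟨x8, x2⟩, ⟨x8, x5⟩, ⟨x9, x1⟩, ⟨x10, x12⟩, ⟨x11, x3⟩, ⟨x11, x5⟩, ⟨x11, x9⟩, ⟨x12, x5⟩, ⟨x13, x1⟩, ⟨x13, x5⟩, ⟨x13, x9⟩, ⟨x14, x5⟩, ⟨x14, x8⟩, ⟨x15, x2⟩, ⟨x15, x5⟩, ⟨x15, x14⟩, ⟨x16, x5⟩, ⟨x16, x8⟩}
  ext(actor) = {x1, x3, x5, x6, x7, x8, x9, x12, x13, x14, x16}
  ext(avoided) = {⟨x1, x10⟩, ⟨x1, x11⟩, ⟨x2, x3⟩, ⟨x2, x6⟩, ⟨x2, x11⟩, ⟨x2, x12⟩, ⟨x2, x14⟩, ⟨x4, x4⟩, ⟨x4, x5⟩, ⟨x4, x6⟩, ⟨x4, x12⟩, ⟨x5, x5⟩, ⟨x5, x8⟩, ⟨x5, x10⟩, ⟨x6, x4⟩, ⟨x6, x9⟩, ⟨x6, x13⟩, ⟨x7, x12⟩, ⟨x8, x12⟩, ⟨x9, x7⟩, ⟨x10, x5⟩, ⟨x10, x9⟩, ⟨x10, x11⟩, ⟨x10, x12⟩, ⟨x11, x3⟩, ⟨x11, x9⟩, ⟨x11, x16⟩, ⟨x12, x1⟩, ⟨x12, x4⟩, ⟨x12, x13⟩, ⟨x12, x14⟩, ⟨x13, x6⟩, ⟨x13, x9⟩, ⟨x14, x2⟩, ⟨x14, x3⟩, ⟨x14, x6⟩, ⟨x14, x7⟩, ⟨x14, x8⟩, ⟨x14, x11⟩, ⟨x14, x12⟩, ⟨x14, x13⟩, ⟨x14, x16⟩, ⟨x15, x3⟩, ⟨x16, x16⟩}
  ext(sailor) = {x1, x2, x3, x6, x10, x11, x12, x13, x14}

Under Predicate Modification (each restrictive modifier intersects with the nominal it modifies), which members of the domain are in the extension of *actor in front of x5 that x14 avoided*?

⟦in front of x5⟧ = {x : ⟨x, x5⟩ ∈ ⟦in front of⟧} = {x1, x2, x3, x4, x5, x7, x8, x11, x12, x13, x14, x15, x16}
⟦that x14 avoided⟧ = {x : ⟨x14, x⟩ ∈ ⟦avoided⟧} = {x2, x3, x6, x7, x8, x11, x12, x13, x16}
⟦actor⟧ = {x1, x3, x5, x6, x7, x8, x9, x12, x13, x14, x16}
… ∩ ⟦in front of x5⟧ = {x1, x3, x5, x6, x7, x8, x9, x12, x13, x14, x16} ∩ {x1, x2, x3, x4, x5, x7, x8, x11, x12, x13, x14, x15, x16} = {x1, x3, x5, x7, x8, x12, x13, x14, x16}
… ∩ ⟦that x14 avoided⟧ = {x1, x3, x5, x7, x8, x12, x13, x14, x16} ∩ {x2, x3, x6, x7, x8, x11, x12, x13, x16} = {x3, x7, x8, x12, x13, x16}
So ⟦actor in front of x5 that x14 avoided⟧ = {x3, x7, x8, x12, x13, x16}.

{x3, x7, x8, x12, x13, x16}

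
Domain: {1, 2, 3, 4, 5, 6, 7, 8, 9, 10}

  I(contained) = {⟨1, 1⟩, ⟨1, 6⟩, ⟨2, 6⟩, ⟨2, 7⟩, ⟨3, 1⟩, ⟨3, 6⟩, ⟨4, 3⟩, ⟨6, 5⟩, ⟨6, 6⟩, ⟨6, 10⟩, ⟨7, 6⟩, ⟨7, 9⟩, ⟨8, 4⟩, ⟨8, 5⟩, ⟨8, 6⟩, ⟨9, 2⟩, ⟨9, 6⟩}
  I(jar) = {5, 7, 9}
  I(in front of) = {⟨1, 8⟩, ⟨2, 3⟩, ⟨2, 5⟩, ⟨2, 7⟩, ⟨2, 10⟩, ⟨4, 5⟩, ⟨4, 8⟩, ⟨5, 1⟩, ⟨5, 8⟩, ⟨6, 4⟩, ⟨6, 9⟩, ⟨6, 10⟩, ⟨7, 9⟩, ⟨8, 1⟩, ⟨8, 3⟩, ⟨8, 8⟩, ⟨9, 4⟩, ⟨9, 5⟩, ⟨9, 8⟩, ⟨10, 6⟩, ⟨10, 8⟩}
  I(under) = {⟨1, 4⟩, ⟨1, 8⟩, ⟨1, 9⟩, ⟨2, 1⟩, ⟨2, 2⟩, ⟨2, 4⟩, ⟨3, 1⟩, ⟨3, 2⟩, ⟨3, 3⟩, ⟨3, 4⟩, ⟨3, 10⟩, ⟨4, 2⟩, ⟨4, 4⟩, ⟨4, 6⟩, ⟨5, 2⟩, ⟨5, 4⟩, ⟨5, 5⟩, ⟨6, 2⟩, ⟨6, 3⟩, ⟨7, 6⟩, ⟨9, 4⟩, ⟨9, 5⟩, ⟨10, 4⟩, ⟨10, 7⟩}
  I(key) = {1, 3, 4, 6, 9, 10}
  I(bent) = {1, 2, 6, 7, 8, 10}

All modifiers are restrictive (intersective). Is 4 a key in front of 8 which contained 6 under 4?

⟦in front of 8⟧ = {x : ⟨x, 8⟩ ∈ ⟦in front of⟧} = {1, 4, 5, 8, 9, 10}
⟦which contained 6⟧ = {x : ⟨x, 6⟩ ∈ ⟦contained⟧} = {1, 2, 3, 6, 7, 8, 9}
⟦under 4⟧ = {x : ⟨x, 4⟩ ∈ ⟦under⟧} = {1, 2, 3, 4, 5, 9, 10}
⟦key⟧ = {1, 3, 4, 6, 9, 10}
… ∩ ⟦in front of 8⟧ = {1, 3, 4, 6, 9, 10} ∩ {1, 4, 5, 8, 9, 10} = {1, 4, 9, 10}
… ∩ ⟦which contained 6⟧ = {1, 4, 9, 10} ∩ {1, 2, 3, 6, 7, 8, 9} = {1, 9}
… ∩ ⟦under 4⟧ = {1, 9} ∩ {1, 2, 3, 4, 5, 9, 10} = {1, 9}
⟦key in front of 8 which contained 6 under 4⟧ = {1, 9}; 4 ∉ this set.

no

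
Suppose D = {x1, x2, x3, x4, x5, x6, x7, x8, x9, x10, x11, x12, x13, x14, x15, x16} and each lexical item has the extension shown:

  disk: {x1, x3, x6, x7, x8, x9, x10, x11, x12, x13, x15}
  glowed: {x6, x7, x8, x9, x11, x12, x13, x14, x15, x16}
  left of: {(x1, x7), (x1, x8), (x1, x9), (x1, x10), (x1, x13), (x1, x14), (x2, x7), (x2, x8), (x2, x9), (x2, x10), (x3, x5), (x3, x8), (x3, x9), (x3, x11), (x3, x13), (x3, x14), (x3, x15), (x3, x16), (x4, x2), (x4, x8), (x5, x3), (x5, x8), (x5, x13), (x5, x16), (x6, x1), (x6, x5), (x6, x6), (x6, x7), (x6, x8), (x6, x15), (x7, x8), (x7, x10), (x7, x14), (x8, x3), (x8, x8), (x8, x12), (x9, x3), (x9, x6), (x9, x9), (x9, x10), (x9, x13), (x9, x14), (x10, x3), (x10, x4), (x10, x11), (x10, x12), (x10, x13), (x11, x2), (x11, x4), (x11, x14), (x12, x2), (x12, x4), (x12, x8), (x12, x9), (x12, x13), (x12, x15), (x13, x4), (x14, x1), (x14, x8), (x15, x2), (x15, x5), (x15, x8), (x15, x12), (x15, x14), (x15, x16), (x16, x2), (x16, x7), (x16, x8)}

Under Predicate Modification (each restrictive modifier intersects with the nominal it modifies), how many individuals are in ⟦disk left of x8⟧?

7

⟦left of x8⟧ = {x : ⟨x, x8⟩ ∈ ⟦left of⟧} = {x1, x2, x3, x4, x5, x6, x7, x8, x12, x14, x15, x16}
⟦disk⟧ = {x1, x3, x6, x7, x8, x9, x10, x11, x12, x13, x15}
… ∩ ⟦left of x8⟧ = {x1, x3, x6, x7, x8, x9, x10, x11, x12, x13, x15} ∩ {x1, x2, x3, x4, x5, x6, x7, x8, x12, x14, x15, x16} = {x1, x3, x6, x7, x8, x12, x15}
⟦disk left of x8⟧ = {x1, x3, x6, x7, x8, x12, x15}, so the cardinality is 7.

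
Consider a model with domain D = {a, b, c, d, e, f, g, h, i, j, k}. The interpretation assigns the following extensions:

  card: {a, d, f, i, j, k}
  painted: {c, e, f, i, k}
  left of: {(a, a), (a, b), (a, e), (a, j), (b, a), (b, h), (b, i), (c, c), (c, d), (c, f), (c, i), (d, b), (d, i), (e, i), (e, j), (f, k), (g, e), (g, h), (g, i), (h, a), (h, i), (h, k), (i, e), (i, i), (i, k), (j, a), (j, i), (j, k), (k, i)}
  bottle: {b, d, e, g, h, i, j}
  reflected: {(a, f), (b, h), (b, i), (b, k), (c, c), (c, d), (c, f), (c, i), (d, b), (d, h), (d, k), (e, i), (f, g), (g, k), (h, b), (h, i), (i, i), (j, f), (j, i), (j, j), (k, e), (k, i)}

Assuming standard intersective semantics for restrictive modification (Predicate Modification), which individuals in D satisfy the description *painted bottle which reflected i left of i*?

⟦which reflected i⟧ = {x : ⟨x, i⟩ ∈ ⟦reflected⟧} = {b, c, e, h, i, j, k}
⟦left of i⟧ = {x : ⟨x, i⟩ ∈ ⟦left of⟧} = {b, c, d, e, g, h, i, j, k}
⟦bottle⟧ = {b, d, e, g, h, i, j}
… ∩ ⟦which reflected i⟧ = {b, d, e, g, h, i, j} ∩ {b, c, e, h, i, j, k} = {b, e, h, i, j}
… ∩ ⟦left of i⟧ = {b, e, h, i, j} ∩ {b, c, d, e, g, h, i, j, k} = {b, e, h, i, j}
… ∩ ⟦painted⟧ = {b, e, h, i, j} ∩ {c, e, f, i, k} = {e, i}
So ⟦painted bottle which reflected i left of i⟧ = {e, i}.

{e, i}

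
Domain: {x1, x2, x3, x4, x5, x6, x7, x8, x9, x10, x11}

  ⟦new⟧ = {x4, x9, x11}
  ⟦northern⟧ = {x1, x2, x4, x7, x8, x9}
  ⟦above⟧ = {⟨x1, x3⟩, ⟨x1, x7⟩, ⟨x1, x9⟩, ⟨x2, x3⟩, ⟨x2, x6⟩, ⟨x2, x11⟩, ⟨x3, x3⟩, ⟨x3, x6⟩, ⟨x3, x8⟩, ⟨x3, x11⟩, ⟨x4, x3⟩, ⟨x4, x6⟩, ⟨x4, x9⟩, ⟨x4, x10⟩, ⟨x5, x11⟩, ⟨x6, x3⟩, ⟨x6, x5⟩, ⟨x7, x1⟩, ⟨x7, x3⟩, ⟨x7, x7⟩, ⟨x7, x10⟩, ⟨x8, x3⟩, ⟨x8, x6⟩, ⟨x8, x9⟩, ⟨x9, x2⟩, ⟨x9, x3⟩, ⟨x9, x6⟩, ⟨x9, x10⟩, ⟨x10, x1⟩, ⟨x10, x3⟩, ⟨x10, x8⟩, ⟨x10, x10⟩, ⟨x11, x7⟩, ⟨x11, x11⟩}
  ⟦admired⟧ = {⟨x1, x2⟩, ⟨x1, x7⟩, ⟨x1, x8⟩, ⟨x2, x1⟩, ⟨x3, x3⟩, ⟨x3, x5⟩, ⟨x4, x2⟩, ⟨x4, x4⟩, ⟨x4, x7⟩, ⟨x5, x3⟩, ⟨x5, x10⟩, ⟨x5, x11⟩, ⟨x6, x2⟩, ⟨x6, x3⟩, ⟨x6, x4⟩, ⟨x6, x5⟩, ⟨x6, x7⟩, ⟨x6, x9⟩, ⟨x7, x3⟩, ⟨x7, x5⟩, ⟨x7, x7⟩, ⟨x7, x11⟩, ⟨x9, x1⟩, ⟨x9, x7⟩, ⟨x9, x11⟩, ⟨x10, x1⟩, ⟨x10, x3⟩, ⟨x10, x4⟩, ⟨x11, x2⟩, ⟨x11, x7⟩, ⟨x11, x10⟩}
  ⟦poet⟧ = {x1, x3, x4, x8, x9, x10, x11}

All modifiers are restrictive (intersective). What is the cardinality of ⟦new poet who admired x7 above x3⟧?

⟦who admired x7⟧ = {x : ⟨x, x7⟩ ∈ ⟦admired⟧} = {x1, x4, x6, x7, x9, x11}
⟦above x3⟧ = {x : ⟨x, x3⟩ ∈ ⟦above⟧} = {x1, x2, x3, x4, x6, x7, x8, x9, x10}
⟦poet⟧ = {x1, x3, x4, x8, x9, x10, x11}
… ∩ ⟦who admired x7⟧ = {x1, x3, x4, x8, x9, x10, x11} ∩ {x1, x4, x6, x7, x9, x11} = {x1, x4, x9, x11}
… ∩ ⟦above x3⟧ = {x1, x4, x9, x11} ∩ {x1, x2, x3, x4, x6, x7, x8, x9, x10} = {x1, x4, x9}
… ∩ ⟦new⟧ = {x1, x4, x9} ∩ {x4, x9, x11} = {x4, x9}
⟦new poet who admired x7 above x3⟧ = {x4, x9}, so the cardinality is 2.

2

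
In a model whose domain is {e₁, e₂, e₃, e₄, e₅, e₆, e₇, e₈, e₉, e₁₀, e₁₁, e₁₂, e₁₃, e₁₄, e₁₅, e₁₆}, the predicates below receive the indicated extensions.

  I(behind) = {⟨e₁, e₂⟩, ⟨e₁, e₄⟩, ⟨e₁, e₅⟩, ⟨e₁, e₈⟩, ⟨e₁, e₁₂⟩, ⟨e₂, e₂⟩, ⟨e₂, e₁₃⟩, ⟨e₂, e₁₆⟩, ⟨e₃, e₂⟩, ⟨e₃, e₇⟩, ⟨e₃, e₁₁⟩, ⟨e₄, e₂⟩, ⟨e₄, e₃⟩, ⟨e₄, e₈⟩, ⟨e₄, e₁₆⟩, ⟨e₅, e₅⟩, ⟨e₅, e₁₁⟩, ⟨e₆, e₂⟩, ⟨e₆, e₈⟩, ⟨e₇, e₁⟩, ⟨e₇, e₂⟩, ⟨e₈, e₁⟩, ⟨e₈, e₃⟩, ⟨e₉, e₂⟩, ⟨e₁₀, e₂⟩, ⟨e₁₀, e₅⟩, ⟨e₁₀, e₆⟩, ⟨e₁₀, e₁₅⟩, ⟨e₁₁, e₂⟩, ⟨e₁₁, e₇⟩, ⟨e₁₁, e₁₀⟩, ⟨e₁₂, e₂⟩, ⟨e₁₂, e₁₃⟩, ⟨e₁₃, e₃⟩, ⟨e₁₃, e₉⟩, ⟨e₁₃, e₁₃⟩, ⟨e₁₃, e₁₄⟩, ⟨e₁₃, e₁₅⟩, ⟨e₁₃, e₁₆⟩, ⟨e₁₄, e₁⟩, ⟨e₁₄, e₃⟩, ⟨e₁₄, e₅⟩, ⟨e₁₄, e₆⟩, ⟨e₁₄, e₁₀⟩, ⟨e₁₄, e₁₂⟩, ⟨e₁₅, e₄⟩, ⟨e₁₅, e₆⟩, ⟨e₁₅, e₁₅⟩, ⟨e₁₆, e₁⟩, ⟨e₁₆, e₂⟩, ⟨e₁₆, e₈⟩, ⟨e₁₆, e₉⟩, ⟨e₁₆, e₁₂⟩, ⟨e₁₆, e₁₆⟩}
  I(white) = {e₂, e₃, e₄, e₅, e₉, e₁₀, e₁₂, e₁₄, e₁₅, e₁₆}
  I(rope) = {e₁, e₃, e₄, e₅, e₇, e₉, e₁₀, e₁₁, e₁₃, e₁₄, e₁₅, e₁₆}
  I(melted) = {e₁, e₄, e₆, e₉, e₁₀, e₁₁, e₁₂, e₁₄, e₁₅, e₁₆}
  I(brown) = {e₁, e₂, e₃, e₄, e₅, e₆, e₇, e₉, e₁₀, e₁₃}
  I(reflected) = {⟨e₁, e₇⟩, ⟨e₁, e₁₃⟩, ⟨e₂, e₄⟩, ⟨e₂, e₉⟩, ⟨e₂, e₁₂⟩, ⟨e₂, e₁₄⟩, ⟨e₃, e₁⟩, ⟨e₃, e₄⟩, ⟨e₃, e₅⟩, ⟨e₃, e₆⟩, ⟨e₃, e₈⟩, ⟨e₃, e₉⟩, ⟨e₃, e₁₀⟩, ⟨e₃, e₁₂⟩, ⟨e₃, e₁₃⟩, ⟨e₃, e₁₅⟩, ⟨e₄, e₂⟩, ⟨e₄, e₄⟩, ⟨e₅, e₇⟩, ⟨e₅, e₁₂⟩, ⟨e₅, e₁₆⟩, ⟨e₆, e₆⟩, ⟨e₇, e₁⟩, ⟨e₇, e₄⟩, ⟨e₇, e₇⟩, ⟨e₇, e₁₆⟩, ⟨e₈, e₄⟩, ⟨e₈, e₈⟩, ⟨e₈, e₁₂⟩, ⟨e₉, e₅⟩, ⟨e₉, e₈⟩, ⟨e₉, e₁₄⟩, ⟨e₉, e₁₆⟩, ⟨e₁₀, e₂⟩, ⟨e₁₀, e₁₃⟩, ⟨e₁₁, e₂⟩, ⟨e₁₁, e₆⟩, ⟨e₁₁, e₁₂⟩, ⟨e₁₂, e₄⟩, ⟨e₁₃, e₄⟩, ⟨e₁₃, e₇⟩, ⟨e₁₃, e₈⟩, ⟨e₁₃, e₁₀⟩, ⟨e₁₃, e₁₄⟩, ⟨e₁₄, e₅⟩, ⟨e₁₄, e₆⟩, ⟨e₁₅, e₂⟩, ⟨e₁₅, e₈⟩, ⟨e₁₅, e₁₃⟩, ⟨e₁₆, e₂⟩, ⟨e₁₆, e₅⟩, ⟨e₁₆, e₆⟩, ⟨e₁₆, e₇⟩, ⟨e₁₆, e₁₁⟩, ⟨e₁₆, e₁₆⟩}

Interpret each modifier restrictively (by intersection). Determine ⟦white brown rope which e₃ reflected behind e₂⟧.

{e₄, e₉, e₁₀}

⟦which e₃ reflected⟧ = {x : ⟨e₃, x⟩ ∈ ⟦reflected⟧} = {e₁, e₄, e₅, e₆, e₈, e₉, e₁₀, e₁₂, e₁₃, e₁₅}
⟦behind e₂⟧ = {x : ⟨x, e₂⟩ ∈ ⟦behind⟧} = {e₁, e₂, e₃, e₄, e₆, e₇, e₉, e₁₀, e₁₁, e₁₂, e₁₆}
⟦rope⟧ = {e₁, e₃, e₄, e₅, e₇, e₉, e₁₀, e₁₁, e₁₃, e₁₄, e₁₅, e₁₆}
… ∩ ⟦which e₃ reflected⟧ = {e₁, e₃, e₄, e₅, e₇, e₉, e₁₀, e₁₁, e₁₃, e₁₄, e₁₅, e₁₆} ∩ {e₁, e₄, e₅, e₆, e₈, e₉, e₁₀, e₁₂, e₁₃, e₁₅} = {e₁, e₄, e₅, e₉, e₁₀, e₁₃, e₁₅}
… ∩ ⟦behind e₂⟧ = {e₁, e₄, e₅, e₉, e₁₀, e₁₃, e₁₅} ∩ {e₁, e₂, e₃, e₄, e₆, e₇, e₉, e₁₀, e₁₁, e₁₂, e₁₆} = {e₁, e₄, e₉, e₁₀}
… ∩ ⟦white⟧ = {e₁, e₄, e₉, e₁₀} ∩ {e₂, e₃, e₄, e₅, e₉, e₁₀, e₁₂, e₁₄, e₁₅, e₁₆} = {e₄, e₉, e₁₀}
… ∩ ⟦brown⟧ = {e₄, e₉, e₁₀} ∩ {e₁, e₂, e₃, e₄, e₅, e₆, e₇, e₉, e₁₀, e₁₃} = {e₄, e₉, e₁₀}
So ⟦white brown rope which e₃ reflected behind e₂⟧ = {e₄, e₉, e₁₀}.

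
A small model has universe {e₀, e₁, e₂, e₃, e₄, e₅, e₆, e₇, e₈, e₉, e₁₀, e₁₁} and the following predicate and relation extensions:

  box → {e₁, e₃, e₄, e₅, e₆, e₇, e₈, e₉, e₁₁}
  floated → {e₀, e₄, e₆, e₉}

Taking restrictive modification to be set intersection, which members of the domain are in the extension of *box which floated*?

{e₄, e₆, e₉}

⟦which floated⟧ = ⟦floated⟧ = {e₀, e₄, e₆, e₉}
⟦box⟧ = {e₁, e₃, e₄, e₅, e₆, e₇, e₈, e₉, e₁₁}
… ∩ ⟦which floated⟧ = {e₁, e₃, e₄, e₅, e₆, e₇, e₈, e₉, e₁₁} ∩ {e₀, e₄, e₆, e₉} = {e₄, e₆, e₉}
So ⟦box which floated⟧ = {e₄, e₆, e₉}.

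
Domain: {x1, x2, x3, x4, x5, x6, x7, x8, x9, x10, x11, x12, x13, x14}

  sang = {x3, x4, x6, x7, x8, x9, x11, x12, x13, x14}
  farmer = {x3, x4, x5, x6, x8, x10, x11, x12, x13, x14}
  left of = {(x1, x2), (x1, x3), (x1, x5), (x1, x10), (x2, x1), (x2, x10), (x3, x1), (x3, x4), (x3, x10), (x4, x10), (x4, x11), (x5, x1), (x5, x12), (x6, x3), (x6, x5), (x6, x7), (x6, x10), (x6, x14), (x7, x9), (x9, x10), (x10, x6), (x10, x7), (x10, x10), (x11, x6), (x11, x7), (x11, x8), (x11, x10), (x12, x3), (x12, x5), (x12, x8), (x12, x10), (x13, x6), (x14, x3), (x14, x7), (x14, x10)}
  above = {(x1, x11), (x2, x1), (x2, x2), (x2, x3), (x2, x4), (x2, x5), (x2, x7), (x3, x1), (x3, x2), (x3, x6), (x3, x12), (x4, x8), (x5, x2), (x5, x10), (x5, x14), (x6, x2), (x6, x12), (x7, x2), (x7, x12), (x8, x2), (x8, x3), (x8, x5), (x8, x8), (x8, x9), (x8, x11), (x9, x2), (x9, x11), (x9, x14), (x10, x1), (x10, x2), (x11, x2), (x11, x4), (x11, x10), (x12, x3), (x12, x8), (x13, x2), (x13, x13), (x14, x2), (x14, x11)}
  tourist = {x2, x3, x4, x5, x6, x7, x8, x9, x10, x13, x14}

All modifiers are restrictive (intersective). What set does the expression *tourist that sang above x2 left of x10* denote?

{x3, x6, x9, x14}

⟦that sang⟧ = ⟦sang⟧ = {x3, x4, x6, x7, x8, x9, x11, x12, x13, x14}
⟦above x2⟧ = {x : ⟨x, x2⟩ ∈ ⟦above⟧} = {x2, x3, x5, x6, x7, x8, x9, x10, x11, x13, x14}
⟦left of x10⟧ = {x : ⟨x, x10⟩ ∈ ⟦left of⟧} = {x1, x2, x3, x4, x6, x9, x10, x11, x12, x14}
⟦tourist⟧ = {x2, x3, x4, x5, x6, x7, x8, x9, x10, x13, x14}
… ∩ ⟦that sang⟧ = {x2, x3, x4, x5, x6, x7, x8, x9, x10, x13, x14} ∩ {x3, x4, x6, x7, x8, x9, x11, x12, x13, x14} = {x3, x4, x6, x7, x8, x9, x13, x14}
… ∩ ⟦above x2⟧ = {x3, x4, x6, x7, x8, x9, x13, x14} ∩ {x2, x3, x5, x6, x7, x8, x9, x10, x11, x13, x14} = {x3, x6, x7, x8, x9, x13, x14}
… ∩ ⟦left of x10⟧ = {x3, x6, x7, x8, x9, x13, x14} ∩ {x1, x2, x3, x4, x6, x9, x10, x11, x12, x14} = {x3, x6, x9, x14}
So ⟦tourist that sang above x2 left of x10⟧ = {x3, x6, x9, x14}.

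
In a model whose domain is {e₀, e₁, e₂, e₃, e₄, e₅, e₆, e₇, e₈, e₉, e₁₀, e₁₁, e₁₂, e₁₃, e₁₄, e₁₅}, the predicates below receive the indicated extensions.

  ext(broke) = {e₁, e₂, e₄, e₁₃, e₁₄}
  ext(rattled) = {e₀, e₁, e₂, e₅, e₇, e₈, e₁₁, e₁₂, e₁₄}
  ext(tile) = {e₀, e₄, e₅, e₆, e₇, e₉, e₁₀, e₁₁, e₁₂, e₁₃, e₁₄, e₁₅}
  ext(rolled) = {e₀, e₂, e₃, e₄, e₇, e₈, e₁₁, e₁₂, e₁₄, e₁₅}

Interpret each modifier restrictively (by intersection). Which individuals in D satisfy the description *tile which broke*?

⟦which broke⟧ = ⟦broke⟧ = {e₁, e₂, e₄, e₁₃, e₁₄}
⟦tile⟧ = {e₀, e₄, e₅, e₆, e₇, e₉, e₁₀, e₁₁, e₁₂, e₁₃, e₁₄, e₁₅}
… ∩ ⟦which broke⟧ = {e₀, e₄, e₅, e₆, e₇, e₉, e₁₀, e₁₁, e₁₂, e₁₃, e₁₄, e₁₅} ∩ {e₁, e₂, e₄, e₁₃, e₁₄} = {e₄, e₁₃, e₁₄}
So ⟦tile which broke⟧ = {e₄, e₁₃, e₁₄}.

{e₄, e₁₃, e₁₄}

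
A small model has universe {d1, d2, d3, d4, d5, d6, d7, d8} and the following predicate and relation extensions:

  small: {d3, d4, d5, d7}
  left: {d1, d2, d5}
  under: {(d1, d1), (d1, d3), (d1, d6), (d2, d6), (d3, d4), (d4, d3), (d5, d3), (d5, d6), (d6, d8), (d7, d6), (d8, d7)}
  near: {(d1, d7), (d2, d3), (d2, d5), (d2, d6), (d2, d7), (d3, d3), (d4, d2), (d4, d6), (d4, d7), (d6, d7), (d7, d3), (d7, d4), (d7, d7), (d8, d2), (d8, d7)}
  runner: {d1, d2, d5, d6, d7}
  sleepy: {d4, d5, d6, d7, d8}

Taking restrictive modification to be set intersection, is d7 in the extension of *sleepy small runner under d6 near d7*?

yes

⟦under d6⟧ = {x : ⟨x, d6⟩ ∈ ⟦under⟧} = {d1, d2, d5, d7}
⟦near d7⟧ = {x : ⟨x, d7⟩ ∈ ⟦near⟧} = {d1, d2, d4, d6, d7, d8}
⟦runner⟧ = {d1, d2, d5, d6, d7}
… ∩ ⟦under d6⟧ = {d1, d2, d5, d6, d7} ∩ {d1, d2, d5, d7} = {d1, d2, d5, d7}
… ∩ ⟦near d7⟧ = {d1, d2, d5, d7} ∩ {d1, d2, d4, d6, d7, d8} = {d1, d2, d7}
… ∩ ⟦sleepy⟧ = {d1, d2, d7} ∩ {d4, d5, d6, d7, d8} = {d7}
… ∩ ⟦small⟧ = {d7} ∩ {d3, d4, d5, d7} = {d7}
⟦sleepy small runner under d6 near d7⟧ = {d7}; d7 ∈ this set.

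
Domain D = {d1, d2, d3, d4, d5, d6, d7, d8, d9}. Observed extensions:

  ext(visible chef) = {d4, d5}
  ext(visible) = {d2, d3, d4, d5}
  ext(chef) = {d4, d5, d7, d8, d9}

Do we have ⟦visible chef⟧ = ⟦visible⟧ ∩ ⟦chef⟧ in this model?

⟦visible⟧ ∩ ⟦chef⟧ = {d2, d3, d4, d5} ∩ {d4, d5, d7, d8, d9} = {d4, d5}
Observed ⟦visible chef⟧ = {d4, d5}.
These coincide, so the modifier is intersective here.

yes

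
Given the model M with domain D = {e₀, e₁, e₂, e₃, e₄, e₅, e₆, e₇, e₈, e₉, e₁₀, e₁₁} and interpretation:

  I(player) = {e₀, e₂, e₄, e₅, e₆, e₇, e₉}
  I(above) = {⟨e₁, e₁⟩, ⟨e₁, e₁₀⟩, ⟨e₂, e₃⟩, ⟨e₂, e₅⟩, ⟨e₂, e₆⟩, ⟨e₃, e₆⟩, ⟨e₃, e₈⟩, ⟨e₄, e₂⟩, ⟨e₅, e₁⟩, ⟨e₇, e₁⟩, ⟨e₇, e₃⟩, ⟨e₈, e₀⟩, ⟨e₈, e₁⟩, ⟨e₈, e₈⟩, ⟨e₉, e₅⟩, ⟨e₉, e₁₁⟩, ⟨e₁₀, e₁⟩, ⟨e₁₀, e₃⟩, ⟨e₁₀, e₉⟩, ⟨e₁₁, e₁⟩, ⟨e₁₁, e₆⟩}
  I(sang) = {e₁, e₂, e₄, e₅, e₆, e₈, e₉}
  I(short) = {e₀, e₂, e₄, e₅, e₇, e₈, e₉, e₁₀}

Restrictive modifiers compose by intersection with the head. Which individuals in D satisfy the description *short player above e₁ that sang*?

{e₅}

⟦above e₁⟧ = {x : ⟨x, e₁⟩ ∈ ⟦above⟧} = {e₁, e₅, e₇, e₈, e₁₀, e₁₁}
⟦that sang⟧ = ⟦sang⟧ = {e₁, e₂, e₄, e₅, e₆, e₈, e₉}
⟦player⟧ = {e₀, e₂, e₄, e₅, e₆, e₇, e₉}
… ∩ ⟦above e₁⟧ = {e₀, e₂, e₄, e₅, e₆, e₇, e₉} ∩ {e₁, e₅, e₇, e₈, e₁₀, e₁₁} = {e₅, e₇}
… ∩ ⟦that sang⟧ = {e₅, e₇} ∩ {e₁, e₂, e₄, e₅, e₆, e₈, e₉} = {e₅}
… ∩ ⟦short⟧ = {e₅} ∩ {e₀, e₂, e₄, e₅, e₇, e₈, e₉, e₁₀} = {e₅}
So ⟦short player above e₁ that sang⟧ = {e₅}.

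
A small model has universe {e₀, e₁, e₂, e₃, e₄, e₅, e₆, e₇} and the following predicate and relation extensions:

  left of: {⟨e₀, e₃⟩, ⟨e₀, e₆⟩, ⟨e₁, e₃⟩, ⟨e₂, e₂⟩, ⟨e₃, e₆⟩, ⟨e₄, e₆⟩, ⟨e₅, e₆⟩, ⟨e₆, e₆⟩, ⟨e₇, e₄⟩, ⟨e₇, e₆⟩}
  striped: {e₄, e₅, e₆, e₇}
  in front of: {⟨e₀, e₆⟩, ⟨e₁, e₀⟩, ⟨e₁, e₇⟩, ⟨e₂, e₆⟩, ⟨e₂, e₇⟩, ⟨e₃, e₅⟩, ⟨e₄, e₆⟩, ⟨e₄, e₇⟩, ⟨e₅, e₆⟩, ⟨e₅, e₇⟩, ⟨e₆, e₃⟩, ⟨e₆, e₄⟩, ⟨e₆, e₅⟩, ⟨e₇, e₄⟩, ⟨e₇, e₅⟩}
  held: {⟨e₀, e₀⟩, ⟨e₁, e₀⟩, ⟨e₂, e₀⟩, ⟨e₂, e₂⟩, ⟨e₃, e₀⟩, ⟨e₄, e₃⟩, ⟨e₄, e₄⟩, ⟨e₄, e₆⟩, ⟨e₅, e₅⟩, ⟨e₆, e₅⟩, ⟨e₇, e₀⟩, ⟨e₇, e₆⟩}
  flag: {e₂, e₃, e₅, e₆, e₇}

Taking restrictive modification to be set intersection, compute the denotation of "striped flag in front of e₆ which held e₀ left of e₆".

{}

⟦in front of e₆⟧ = {x : ⟨x, e₆⟩ ∈ ⟦in front of⟧} = {e₀, e₂, e₄, e₅}
⟦which held e₀⟧ = {x : ⟨x, e₀⟩ ∈ ⟦held⟧} = {e₀, e₁, e₂, e₃, e₇}
⟦left of e₆⟧ = {x : ⟨x, e₆⟩ ∈ ⟦left of⟧} = {e₀, e₃, e₄, e₅, e₆, e₇}
⟦flag⟧ = {e₂, e₃, e₅, e₆, e₇}
… ∩ ⟦in front of e₆⟧ = {e₂, e₃, e₅, e₆, e₇} ∩ {e₀, e₂, e₄, e₅} = {e₂, e₅}
… ∩ ⟦which held e₀⟧ = {e₂, e₅} ∩ {e₀, e₁, e₂, e₃, e₇} = {e₂}
… ∩ ⟦left of e₆⟧ = {e₂} ∩ {e₀, e₃, e₄, e₅, e₆, e₇} = ∅
… ∩ ⟦striped⟧ = ∅ ∩ {e₄, e₅, e₆, e₇} = ∅
So ⟦striped flag in front of e₆ which held e₀ left of e₆⟧ = {}.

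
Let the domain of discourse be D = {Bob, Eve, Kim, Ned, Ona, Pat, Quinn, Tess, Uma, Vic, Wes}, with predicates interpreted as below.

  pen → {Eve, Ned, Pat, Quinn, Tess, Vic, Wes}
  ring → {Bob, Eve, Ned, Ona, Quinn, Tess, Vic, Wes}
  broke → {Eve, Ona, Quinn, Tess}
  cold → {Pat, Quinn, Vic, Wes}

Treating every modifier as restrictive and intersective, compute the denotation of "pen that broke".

⟦that broke⟧ = ⟦broke⟧ = {Eve, Ona, Quinn, Tess}
⟦pen⟧ = {Eve, Ned, Pat, Quinn, Tess, Vic, Wes}
… ∩ ⟦that broke⟧ = {Eve, Ned, Pat, Quinn, Tess, Vic, Wes} ∩ {Eve, Ona, Quinn, Tess} = {Eve, Quinn, Tess}
So ⟦pen that broke⟧ = {Eve, Quinn, Tess}.

{Eve, Quinn, Tess}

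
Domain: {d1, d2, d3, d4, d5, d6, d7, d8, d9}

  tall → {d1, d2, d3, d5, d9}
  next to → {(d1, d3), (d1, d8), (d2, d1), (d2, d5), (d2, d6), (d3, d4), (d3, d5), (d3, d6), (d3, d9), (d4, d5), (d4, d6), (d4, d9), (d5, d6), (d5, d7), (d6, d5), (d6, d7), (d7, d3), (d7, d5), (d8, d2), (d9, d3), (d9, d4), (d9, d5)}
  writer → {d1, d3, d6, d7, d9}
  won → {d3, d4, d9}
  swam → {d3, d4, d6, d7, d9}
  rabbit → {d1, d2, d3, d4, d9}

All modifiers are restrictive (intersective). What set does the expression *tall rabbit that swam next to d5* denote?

⟦that swam⟧ = ⟦swam⟧ = {d3, d4, d6, d7, d9}
⟦next to d5⟧ = {x : ⟨x, d5⟩ ∈ ⟦next to⟧} = {d2, d3, d4, d6, d7, d9}
⟦rabbit⟧ = {d1, d2, d3, d4, d9}
… ∩ ⟦that swam⟧ = {d1, d2, d3, d4, d9} ∩ {d3, d4, d6, d7, d9} = {d3, d4, d9}
… ∩ ⟦next to d5⟧ = {d3, d4, d9} ∩ {d2, d3, d4, d6, d7, d9} = {d3, d4, d9}
… ∩ ⟦tall⟧ = {d3, d4, d9} ∩ {d1, d2, d3, d5, d9} = {d3, d9}
So ⟦tall rabbit that swam next to d5⟧ = {d3, d9}.

{d3, d9}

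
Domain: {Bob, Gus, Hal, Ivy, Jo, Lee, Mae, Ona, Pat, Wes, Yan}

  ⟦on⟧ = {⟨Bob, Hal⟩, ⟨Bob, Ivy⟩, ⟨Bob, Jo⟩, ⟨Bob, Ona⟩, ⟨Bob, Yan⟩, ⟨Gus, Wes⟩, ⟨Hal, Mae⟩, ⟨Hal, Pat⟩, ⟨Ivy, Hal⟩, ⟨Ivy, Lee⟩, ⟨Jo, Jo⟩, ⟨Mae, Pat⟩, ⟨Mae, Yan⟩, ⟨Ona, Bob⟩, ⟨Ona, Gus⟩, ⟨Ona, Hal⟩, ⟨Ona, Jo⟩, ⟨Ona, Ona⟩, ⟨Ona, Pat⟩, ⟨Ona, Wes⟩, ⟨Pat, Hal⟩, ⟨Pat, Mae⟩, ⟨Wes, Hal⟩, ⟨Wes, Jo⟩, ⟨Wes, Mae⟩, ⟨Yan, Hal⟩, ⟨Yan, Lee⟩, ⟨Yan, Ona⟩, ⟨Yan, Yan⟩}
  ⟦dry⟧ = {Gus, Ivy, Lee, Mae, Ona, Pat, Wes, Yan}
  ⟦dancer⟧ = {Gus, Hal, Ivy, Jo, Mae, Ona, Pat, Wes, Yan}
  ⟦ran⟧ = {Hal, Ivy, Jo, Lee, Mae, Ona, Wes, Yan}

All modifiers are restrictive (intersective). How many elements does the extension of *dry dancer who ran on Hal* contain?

4

⟦who ran⟧ = ⟦ran⟧ = {Hal, Ivy, Jo, Lee, Mae, Ona, Wes, Yan}
⟦on Hal⟧ = {x : ⟨x, Hal⟩ ∈ ⟦on⟧} = {Bob, Ivy, Ona, Pat, Wes, Yan}
⟦dancer⟧ = {Gus, Hal, Ivy, Jo, Mae, Ona, Pat, Wes, Yan}
… ∩ ⟦who ran⟧ = {Gus, Hal, Ivy, Jo, Mae, Ona, Pat, Wes, Yan} ∩ {Hal, Ivy, Jo, Lee, Mae, Ona, Wes, Yan} = {Hal, Ivy, Jo, Mae, Ona, Wes, Yan}
… ∩ ⟦on Hal⟧ = {Hal, Ivy, Jo, Mae, Ona, Wes, Yan} ∩ {Bob, Ivy, Ona, Pat, Wes, Yan} = {Ivy, Ona, Wes, Yan}
… ∩ ⟦dry⟧ = {Ivy, Ona, Wes, Yan} ∩ {Gus, Ivy, Lee, Mae, Ona, Pat, Wes, Yan} = {Ivy, Ona, Wes, Yan}
⟦dry dancer who ran on Hal⟧ = {Ivy, Ona, Wes, Yan}, so the cardinality is 4.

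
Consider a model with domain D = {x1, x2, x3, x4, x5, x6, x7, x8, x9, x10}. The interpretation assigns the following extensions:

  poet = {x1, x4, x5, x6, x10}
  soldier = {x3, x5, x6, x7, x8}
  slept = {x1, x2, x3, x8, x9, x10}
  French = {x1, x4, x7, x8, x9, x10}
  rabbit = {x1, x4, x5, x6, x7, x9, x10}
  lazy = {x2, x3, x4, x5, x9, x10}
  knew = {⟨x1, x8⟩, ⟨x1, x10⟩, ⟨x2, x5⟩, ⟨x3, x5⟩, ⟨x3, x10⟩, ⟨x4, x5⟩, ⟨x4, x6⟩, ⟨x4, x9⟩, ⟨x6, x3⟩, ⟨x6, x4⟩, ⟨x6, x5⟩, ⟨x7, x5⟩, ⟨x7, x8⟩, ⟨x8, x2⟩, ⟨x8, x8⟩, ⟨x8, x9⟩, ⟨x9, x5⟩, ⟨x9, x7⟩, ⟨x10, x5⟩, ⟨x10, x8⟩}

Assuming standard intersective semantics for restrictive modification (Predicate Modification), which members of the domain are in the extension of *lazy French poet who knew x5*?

{x4, x10}

⟦who knew x5⟧ = {x : ⟨x, x5⟩ ∈ ⟦knew⟧} = {x2, x3, x4, x6, x7, x9, x10}
⟦poet⟧ = {x1, x4, x5, x6, x10}
… ∩ ⟦who knew x5⟧ = {x1, x4, x5, x6, x10} ∩ {x2, x3, x4, x6, x7, x9, x10} = {x4, x6, x10}
… ∩ ⟦lazy⟧ = {x4, x6, x10} ∩ {x2, x3, x4, x5, x9, x10} = {x4, x10}
… ∩ ⟦French⟧ = {x4, x10} ∩ {x1, x4, x7, x8, x9, x10} = {x4, x10}
So ⟦lazy French poet who knew x5⟧ = {x4, x10}.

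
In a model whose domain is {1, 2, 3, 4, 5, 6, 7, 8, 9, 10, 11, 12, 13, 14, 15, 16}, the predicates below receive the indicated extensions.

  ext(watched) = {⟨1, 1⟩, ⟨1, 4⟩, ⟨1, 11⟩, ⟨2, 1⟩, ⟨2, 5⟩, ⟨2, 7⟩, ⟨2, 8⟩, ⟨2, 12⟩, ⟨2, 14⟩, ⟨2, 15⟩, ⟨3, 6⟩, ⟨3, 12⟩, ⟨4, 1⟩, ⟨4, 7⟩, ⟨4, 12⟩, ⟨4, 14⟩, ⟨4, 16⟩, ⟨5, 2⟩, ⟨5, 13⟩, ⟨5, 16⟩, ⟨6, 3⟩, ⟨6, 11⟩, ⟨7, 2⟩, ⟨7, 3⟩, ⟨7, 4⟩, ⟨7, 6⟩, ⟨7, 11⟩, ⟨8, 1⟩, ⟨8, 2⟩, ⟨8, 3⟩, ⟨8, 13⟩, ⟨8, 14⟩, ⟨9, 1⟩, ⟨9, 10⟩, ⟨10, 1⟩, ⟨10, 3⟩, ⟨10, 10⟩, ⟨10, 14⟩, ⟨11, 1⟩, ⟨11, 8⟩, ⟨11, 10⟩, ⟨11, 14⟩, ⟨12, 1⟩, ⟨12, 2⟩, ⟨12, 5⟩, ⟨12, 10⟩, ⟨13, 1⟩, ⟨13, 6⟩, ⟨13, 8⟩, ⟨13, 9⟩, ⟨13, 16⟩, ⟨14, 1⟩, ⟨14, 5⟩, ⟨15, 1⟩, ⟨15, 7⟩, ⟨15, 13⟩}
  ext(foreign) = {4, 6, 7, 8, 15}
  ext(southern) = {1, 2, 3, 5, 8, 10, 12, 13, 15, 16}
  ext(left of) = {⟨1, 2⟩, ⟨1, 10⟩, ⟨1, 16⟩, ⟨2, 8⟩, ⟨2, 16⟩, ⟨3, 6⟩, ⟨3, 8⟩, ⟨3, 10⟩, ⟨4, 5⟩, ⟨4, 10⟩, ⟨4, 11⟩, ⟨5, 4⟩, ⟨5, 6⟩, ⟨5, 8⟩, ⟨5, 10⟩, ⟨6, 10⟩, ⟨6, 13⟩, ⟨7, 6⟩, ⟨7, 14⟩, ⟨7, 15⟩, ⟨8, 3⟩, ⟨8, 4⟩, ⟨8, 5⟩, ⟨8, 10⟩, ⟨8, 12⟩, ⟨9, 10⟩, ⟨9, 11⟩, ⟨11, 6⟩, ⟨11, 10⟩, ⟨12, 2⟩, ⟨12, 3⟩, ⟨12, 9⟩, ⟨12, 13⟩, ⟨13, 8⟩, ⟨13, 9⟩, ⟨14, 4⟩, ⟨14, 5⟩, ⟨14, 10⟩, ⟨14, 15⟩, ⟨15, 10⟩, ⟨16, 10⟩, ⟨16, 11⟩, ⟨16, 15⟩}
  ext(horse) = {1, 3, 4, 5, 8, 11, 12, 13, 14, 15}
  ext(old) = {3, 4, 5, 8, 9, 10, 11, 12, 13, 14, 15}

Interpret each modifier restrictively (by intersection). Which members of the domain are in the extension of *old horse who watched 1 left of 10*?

⟦who watched 1⟧ = {x : ⟨x, 1⟩ ∈ ⟦watched⟧} = {1, 2, 4, 8, 9, 10, 11, 12, 13, 14, 15}
⟦left of 10⟧ = {x : ⟨x, 10⟩ ∈ ⟦left of⟧} = {1, 3, 4, 5, 6, 8, 9, 11, 14, 15, 16}
⟦horse⟧ = {1, 3, 4, 5, 8, 11, 12, 13, 14, 15}
… ∩ ⟦who watched 1⟧ = {1, 3, 4, 5, 8, 11, 12, 13, 14, 15} ∩ {1, 2, 4, 8, 9, 10, 11, 12, 13, 14, 15} = {1, 4, 8, 11, 12, 13, 14, 15}
… ∩ ⟦left of 10⟧ = {1, 4, 8, 11, 12, 13, 14, 15} ∩ {1, 3, 4, 5, 6, 8, 9, 11, 14, 15, 16} = {1, 4, 8, 11, 14, 15}
… ∩ ⟦old⟧ = {1, 4, 8, 11, 14, 15} ∩ {3, 4, 5, 8, 9, 10, 11, 12, 13, 14, 15} = {4, 8, 11, 14, 15}
So ⟦old horse who watched 1 left of 10⟧ = {4, 8, 11, 14, 15}.

{4, 8, 11, 14, 15}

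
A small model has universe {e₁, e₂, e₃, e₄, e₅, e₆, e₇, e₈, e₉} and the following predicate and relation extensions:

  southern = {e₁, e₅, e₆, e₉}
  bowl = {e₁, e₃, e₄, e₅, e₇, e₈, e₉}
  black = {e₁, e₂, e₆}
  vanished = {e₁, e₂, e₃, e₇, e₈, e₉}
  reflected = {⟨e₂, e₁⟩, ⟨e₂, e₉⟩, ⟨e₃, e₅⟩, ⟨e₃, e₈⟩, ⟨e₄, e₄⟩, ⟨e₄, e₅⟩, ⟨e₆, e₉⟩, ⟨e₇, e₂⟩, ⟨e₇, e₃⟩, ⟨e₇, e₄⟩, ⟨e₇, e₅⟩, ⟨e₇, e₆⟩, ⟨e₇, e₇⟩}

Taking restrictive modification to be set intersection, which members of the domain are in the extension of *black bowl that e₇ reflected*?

∅

⟦that e₇ reflected⟧ = {x : ⟨e₇, x⟩ ∈ ⟦reflected⟧} = {e₂, e₃, e₄, e₅, e₆, e₇}
⟦bowl⟧ = {e₁, e₃, e₄, e₅, e₇, e₈, e₉}
… ∩ ⟦that e₇ reflected⟧ = {e₁, e₃, e₄, e₅, e₇, e₈, e₉} ∩ {e₂, e₃, e₄, e₅, e₆, e₇} = {e₃, e₄, e₅, e₇}
… ∩ ⟦black⟧ = {e₃, e₄, e₅, e₇} ∩ {e₁, e₂, e₆} = ∅
So ⟦black bowl that e₇ reflected⟧ = ∅.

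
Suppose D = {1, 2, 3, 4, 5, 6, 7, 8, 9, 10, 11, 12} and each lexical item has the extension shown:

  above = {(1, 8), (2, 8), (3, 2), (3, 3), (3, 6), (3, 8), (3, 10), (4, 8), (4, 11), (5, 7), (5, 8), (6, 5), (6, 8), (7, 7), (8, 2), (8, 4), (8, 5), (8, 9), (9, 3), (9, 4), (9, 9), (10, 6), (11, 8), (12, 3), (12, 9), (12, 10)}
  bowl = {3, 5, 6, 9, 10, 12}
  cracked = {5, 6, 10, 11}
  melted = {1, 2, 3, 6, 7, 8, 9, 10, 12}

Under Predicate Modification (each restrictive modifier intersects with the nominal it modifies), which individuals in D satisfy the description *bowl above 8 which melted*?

⟦above 8⟧ = {x : ⟨x, 8⟩ ∈ ⟦above⟧} = {1, 2, 3, 4, 5, 6, 11}
⟦which melted⟧ = ⟦melted⟧ = {1, 2, 3, 6, 7, 8, 9, 10, 12}
⟦bowl⟧ = {3, 5, 6, 9, 10, 12}
… ∩ ⟦above 8⟧ = {3, 5, 6, 9, 10, 12} ∩ {1, 2, 3, 4, 5, 6, 11} = {3, 5, 6}
… ∩ ⟦which melted⟧ = {3, 5, 6} ∩ {1, 2, 3, 6, 7, 8, 9, 10, 12} = {3, 6}
So ⟦bowl above 8 which melted⟧ = {3, 6}.

{3, 6}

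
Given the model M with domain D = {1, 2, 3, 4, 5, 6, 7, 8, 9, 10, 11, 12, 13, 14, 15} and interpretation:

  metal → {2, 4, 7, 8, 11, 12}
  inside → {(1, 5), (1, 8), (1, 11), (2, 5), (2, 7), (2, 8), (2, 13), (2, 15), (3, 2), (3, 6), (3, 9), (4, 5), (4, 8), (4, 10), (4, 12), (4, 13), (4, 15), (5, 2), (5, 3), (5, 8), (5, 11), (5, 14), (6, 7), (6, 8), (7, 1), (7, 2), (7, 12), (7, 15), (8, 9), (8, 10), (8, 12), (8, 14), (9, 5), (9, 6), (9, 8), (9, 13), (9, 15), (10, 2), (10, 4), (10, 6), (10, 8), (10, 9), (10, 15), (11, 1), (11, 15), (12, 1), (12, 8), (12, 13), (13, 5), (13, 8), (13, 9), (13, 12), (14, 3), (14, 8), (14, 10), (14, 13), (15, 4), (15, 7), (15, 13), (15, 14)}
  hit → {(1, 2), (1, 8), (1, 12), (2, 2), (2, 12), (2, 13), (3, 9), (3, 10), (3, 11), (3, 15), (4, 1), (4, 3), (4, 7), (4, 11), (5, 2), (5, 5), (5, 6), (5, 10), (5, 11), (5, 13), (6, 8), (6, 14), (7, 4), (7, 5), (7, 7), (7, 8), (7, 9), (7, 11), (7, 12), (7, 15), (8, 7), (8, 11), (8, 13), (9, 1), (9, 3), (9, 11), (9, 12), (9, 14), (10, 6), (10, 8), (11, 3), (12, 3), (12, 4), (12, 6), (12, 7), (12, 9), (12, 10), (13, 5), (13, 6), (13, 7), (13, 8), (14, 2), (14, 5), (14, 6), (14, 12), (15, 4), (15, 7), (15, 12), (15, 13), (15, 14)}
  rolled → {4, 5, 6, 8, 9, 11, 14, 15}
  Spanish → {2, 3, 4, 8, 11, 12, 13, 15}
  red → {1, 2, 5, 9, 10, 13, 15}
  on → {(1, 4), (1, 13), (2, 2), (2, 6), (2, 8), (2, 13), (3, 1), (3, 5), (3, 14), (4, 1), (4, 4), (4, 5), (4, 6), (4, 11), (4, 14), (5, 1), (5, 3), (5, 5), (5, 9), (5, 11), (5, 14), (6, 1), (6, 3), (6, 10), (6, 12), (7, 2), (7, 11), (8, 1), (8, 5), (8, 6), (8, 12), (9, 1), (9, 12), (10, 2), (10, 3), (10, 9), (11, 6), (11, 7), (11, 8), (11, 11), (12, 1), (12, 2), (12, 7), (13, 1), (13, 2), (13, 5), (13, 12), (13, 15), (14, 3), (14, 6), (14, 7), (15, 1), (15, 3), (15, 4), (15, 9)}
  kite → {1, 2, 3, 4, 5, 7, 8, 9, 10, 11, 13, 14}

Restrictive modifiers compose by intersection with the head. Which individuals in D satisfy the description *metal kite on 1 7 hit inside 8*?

{4}

⟦on 1⟧ = {x : ⟨x, 1⟩ ∈ ⟦on⟧} = {3, 4, 5, 6, 8, 9, 12, 13, 15}
⟦7 hit⟧ = {x : ⟨7, x⟩ ∈ ⟦hit⟧} = {4, 5, 7, 8, 9, 11, 12, 15}
⟦inside 8⟧ = {x : ⟨x, 8⟩ ∈ ⟦inside⟧} = {1, 2, 4, 5, 6, 9, 10, 12, 13, 14}
⟦kite⟧ = {1, 2, 3, 4, 5, 7, 8, 9, 10, 11, 13, 14}
… ∩ ⟦on 1⟧ = {1, 2, 3, 4, 5, 7, 8, 9, 10, 11, 13, 14} ∩ {3, 4, 5, 6, 8, 9, 12, 13, 15} = {3, 4, 5, 8, 9, 13}
… ∩ ⟦7 hit⟧ = {3, 4, 5, 8, 9, 13} ∩ {4, 5, 7, 8, 9, 11, 12, 15} = {4, 5, 8, 9}
… ∩ ⟦inside 8⟧ = {4, 5, 8, 9} ∩ {1, 2, 4, 5, 6, 9, 10, 12, 13, 14} = {4, 5, 9}
… ∩ ⟦metal⟧ = {4, 5, 9} ∩ {2, 4, 7, 8, 11, 12} = {4}
So ⟦metal kite on 1 7 hit inside 8⟧ = {4}.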